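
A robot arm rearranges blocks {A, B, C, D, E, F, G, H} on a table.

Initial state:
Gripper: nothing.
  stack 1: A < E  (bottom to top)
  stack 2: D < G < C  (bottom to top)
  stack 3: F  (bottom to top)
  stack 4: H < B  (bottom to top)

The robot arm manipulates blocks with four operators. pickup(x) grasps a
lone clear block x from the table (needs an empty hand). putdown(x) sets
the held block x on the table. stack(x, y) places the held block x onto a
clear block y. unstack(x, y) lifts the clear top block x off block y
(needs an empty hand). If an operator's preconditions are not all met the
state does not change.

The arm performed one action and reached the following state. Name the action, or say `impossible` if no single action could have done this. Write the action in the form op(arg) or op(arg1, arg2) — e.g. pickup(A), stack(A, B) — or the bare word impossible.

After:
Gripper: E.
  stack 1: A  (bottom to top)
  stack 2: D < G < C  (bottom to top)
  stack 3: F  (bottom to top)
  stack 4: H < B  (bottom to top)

unstack(E, A)

target: towers=[A; D/G/C; F; H/B] holding=E
     unstack(E, A) → towers=[A; D/G/C; F; H/B] holding=E  ← match
     unstack(B, H) → towers=[A/E; D/G/C; F; H] holding=B
         pickup(F) → towers=[A/E; D/G/C; H/B] holding=F
     unstack(C, G) → towers=[A/E; D/G; F; H/B] holding=C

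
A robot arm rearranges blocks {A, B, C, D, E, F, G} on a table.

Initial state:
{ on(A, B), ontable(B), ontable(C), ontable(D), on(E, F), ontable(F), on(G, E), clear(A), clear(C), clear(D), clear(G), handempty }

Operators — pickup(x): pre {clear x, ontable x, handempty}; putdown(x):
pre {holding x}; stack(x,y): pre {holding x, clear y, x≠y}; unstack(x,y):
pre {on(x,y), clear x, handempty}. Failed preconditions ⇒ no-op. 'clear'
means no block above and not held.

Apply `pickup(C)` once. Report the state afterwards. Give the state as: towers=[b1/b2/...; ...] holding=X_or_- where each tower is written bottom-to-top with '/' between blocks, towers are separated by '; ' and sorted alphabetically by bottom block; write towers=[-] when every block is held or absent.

towers=[B/A; D; F/E/G] holding=C

before: towers=[B/A; C; D; F/E/G] holding=-
pre[pickup(C)]: clear(C) yes, ontable(C) yes, handempty yes
all met → apply pickup(C)
after:  towers=[B/A; D; F/E/G] holding=C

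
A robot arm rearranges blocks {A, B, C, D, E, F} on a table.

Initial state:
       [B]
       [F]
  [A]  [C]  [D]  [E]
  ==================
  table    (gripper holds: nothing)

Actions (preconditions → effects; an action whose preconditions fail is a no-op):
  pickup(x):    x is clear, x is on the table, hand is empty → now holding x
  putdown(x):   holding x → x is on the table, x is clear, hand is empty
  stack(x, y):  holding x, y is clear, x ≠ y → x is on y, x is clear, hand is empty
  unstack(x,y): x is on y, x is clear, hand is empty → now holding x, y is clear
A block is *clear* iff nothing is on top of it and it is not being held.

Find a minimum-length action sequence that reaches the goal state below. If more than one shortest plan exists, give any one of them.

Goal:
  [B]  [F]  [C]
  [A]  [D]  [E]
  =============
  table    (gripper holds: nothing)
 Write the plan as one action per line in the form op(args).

unstack(B, F)
stack(B, A)
unstack(F, C)
stack(F, D)
pickup(C)
stack(C, E)

step 1 (unstack(B, F)): towers=[A; C/F; D; E] holding=B
step 2 (stack(B, A)): towers=[A/B; C/F; D; E] holding=-
step 3 (unstack(F, C)): towers=[A/B; C; D; E] holding=F
step 4 (stack(F, D)): towers=[A/B; C; D/F; E] holding=-
step 5 (pickup(C)): towers=[A/B; D/F; E] holding=C
step 6 (stack(C, E)): towers=[A/B; D/F; E/C] holding=-
goal check: towers=[A/B; D/F; E/C] holding=- — reached (length 6, optimal by BFS)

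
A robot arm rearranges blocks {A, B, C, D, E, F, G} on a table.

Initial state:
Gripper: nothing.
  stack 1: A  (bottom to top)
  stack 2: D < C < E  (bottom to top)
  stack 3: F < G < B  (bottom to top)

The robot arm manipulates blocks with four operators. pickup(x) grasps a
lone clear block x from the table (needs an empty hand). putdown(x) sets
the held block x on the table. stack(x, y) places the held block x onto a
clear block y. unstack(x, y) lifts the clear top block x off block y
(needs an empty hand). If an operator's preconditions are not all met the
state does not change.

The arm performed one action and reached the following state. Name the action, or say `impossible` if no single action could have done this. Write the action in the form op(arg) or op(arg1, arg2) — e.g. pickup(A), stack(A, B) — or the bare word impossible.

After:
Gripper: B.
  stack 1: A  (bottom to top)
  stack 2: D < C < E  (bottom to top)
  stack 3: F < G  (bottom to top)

unstack(B, G)

target: towers=[A; D/C/E; F/G] holding=B
     unstack(B, G) → towers=[A; D/C/E; F/G] holding=B  ← match
         pickup(A) → towers=[D/C/E; F/G/B] holding=A
     unstack(E, C) → towers=[A; D/C; F/G/B] holding=E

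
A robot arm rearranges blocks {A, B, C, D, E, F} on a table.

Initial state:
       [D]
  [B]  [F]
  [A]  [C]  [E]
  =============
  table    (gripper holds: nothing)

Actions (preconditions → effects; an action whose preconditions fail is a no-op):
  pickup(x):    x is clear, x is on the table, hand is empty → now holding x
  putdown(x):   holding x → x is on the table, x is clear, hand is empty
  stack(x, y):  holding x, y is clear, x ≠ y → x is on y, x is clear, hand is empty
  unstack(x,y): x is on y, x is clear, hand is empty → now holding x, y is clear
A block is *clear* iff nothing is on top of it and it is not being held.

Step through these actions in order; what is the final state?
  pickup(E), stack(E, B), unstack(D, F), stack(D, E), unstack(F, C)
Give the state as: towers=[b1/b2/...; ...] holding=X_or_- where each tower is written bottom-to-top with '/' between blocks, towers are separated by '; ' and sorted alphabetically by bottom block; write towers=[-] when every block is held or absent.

towers=[A/B/E/D; C] holding=F

step 1 (pickup(E)): towers=[A/B; C/F/D] holding=E
step 2 (stack(E, B)): towers=[A/B/E; C/F/D] holding=-
step 3 (unstack(D, F)): towers=[A/B/E; C/F] holding=D
step 4 (stack(D, E)): towers=[A/B/E/D; C/F] holding=-
step 5 (unstack(F, C)): towers=[A/B/E/D; C] holding=F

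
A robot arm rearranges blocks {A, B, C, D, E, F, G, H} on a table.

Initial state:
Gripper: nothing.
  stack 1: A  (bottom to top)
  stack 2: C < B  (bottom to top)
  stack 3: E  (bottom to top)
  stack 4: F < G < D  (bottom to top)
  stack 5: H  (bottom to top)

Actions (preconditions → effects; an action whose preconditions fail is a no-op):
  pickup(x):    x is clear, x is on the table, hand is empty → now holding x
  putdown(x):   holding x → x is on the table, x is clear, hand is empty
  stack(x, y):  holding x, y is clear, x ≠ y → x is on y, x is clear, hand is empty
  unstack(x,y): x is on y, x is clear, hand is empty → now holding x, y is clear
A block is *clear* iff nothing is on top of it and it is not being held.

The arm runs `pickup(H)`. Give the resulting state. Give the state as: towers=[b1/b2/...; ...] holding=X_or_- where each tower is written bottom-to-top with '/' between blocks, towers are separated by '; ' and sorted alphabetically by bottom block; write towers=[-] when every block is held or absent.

towers=[A; C/B; E; F/G/D] holding=H

before: towers=[A; C/B; E; F/G/D; H] holding=-
pre[pickup(H)]: clear(H) ok, ontable(H) ok, handempty ok
all met → apply pickup(H)
after:  towers=[A; C/B; E; F/G/D] holding=H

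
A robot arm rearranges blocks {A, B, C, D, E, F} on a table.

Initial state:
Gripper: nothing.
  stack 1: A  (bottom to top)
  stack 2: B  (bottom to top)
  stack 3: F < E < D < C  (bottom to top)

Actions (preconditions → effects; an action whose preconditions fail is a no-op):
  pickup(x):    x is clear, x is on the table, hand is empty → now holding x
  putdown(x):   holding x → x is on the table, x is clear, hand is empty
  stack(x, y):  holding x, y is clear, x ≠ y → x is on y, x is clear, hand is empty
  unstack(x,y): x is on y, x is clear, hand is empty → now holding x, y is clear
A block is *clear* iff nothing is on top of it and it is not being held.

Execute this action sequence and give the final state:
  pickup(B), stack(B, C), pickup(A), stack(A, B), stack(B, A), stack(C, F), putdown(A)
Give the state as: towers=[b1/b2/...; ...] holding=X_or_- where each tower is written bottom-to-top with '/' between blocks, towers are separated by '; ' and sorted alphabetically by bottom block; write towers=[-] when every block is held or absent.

step 1 (pickup(B)): towers=[A; F/E/D/C] holding=B
step 2 (stack(B, C)): towers=[A; F/E/D/C/B] holding=-
step 3 (pickup(A)): towers=[F/E/D/C/B] holding=A
step 4 (stack(A, B)): towers=[F/E/D/C/B/A] holding=-
step 5 (stack(B, A)) [no-op]: towers=[F/E/D/C/B/A] holding=-
step 6 (stack(C, F)) [no-op]: towers=[F/E/D/C/B/A] holding=-
step 7 (putdown(A)) [no-op]: towers=[F/E/D/C/B/A] holding=-

towers=[F/E/D/C/B/A] holding=-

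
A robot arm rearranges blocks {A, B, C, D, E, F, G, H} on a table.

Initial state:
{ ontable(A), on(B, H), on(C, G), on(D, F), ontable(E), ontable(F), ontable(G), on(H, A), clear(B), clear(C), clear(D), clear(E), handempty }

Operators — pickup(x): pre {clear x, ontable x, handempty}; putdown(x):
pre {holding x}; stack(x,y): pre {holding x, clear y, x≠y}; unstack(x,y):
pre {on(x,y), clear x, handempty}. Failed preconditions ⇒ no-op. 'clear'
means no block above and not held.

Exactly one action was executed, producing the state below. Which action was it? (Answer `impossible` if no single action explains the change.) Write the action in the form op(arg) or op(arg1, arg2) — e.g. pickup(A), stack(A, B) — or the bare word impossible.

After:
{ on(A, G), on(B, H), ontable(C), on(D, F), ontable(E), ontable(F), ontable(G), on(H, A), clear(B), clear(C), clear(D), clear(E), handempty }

impossible

target: towers=[C; E; F/D; G/A/H/B] holding=-
         pickup(E) → towers=[A/H/B; F/D; G/C] holding=E
     unstack(B, H) → towers=[A/H; E; F/D; G/C] holding=B
     unstack(D, F) → towers=[A/H/B; E; F; G/C] holding=D
     unstack(C, G) → towers=[A/H/B; E; F/D; G] holding=C
none of the 4 applicable actions match → impossible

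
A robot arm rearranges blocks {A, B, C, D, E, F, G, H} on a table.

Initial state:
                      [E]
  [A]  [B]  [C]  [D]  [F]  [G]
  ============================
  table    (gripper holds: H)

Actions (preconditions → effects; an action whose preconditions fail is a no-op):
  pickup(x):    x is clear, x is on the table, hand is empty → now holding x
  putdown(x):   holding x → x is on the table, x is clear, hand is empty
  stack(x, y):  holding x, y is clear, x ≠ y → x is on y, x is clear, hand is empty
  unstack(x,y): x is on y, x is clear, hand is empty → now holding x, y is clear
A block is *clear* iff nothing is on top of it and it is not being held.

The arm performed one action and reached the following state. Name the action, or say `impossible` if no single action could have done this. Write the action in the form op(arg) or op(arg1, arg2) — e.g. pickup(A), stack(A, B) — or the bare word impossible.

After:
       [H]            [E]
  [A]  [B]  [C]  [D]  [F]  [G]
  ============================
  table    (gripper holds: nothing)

stack(H, B)

target: towers=[A; B/H; C; D; F/E; G] holding=-
        putdown(H) → towers=[A; B; C; D; F/E; G; H] holding=-
       stack(H, G) → towers=[A; B; C; D; F/E; G/H] holding=-
       stack(H, A) → towers=[A/H; B; C; D; F/E; G] holding=-
       stack(H, E) → towers=[A; B; C; D; F/E/H; G] holding=-
       stack(H, B) → towers=[A; B/H; C; D; F/E; G] holding=-  ← match
       stack(H, D) → towers=[A; B; C; D/H; F/E; G] holding=-
       stack(H, C) → towers=[A; B; C/H; D; F/E; G] holding=-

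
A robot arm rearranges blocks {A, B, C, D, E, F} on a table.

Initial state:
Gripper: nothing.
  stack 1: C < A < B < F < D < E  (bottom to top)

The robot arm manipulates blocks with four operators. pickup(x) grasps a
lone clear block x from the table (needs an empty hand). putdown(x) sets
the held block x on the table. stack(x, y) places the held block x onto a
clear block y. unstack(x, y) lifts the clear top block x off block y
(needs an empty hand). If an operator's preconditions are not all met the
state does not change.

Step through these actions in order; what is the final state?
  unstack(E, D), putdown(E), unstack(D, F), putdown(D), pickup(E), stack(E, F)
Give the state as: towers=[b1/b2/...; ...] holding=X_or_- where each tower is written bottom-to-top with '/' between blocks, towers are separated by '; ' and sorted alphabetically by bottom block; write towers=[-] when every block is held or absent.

towers=[C/A/B/F/E; D] holding=-

step 1 (unstack(E, D)): towers=[C/A/B/F/D] holding=E
step 2 (putdown(E)): towers=[C/A/B/F/D; E] holding=-
step 3 (unstack(D, F)): towers=[C/A/B/F; E] holding=D
step 4 (putdown(D)): towers=[C/A/B/F; D; E] holding=-
step 5 (pickup(E)): towers=[C/A/B/F; D] holding=E
step 6 (stack(E, F)): towers=[C/A/B/F/E; D] holding=-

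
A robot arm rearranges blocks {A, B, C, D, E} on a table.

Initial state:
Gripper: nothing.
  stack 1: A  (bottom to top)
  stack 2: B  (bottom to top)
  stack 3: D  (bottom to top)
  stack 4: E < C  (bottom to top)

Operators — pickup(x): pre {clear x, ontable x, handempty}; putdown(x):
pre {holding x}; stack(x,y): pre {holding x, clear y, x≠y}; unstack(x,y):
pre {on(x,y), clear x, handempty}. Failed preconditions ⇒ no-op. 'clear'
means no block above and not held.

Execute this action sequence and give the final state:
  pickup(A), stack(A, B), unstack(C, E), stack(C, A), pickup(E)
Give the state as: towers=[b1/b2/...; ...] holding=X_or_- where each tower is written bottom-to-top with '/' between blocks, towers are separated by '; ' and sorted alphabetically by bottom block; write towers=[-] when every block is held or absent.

towers=[B/A/C; D] holding=E

step 1 (pickup(A)): towers=[B; D; E/C] holding=A
step 2 (stack(A, B)): towers=[B/A; D; E/C] holding=-
step 3 (unstack(C, E)): towers=[B/A; D; E] holding=C
step 4 (stack(C, A)): towers=[B/A/C; D; E] holding=-
step 5 (pickup(E)): towers=[B/A/C; D] holding=E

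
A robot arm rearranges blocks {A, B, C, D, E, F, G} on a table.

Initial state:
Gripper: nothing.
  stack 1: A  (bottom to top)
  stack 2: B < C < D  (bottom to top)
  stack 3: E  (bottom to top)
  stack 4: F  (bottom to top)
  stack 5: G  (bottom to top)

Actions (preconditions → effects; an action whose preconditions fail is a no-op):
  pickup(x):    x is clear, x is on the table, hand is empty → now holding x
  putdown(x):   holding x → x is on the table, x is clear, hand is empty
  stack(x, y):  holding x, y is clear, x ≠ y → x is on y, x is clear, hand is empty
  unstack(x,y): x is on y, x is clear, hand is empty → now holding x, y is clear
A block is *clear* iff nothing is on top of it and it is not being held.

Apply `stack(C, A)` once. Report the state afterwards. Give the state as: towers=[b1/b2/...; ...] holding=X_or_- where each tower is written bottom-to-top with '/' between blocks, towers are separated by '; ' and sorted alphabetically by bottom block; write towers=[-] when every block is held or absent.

before: towers=[A; B/C/D; E; F; G] holding=-
pre[stack(C, A)]: holding(C) ✗, clear(A) ✓, C≠A ✓
holding(C) unmet → stack(C, A) is a no-op
after:  towers=[A; B/C/D; E; F; G] holding=-

towers=[A; B/C/D; E; F; G] holding=-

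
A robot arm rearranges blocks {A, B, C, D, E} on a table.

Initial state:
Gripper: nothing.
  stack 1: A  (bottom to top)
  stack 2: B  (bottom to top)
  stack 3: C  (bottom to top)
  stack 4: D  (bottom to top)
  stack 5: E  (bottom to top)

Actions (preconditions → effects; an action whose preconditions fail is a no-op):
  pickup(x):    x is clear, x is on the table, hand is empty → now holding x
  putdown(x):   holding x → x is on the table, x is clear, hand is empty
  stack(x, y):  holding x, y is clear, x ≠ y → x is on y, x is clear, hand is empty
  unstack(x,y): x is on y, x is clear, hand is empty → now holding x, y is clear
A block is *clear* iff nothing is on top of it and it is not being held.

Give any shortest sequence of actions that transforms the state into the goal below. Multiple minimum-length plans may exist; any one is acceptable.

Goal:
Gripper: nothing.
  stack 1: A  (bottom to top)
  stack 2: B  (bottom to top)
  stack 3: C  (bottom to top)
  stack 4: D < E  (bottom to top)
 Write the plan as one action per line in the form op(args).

pickup(E)
stack(E, D)

step 1 (pickup(E)): towers=[A; B; C; D] holding=E
step 2 (stack(E, D)): towers=[A; B; C; D/E] holding=-
goal check: towers=[A; B; C; D/E] holding=- — reached (length 2, optimal by BFS)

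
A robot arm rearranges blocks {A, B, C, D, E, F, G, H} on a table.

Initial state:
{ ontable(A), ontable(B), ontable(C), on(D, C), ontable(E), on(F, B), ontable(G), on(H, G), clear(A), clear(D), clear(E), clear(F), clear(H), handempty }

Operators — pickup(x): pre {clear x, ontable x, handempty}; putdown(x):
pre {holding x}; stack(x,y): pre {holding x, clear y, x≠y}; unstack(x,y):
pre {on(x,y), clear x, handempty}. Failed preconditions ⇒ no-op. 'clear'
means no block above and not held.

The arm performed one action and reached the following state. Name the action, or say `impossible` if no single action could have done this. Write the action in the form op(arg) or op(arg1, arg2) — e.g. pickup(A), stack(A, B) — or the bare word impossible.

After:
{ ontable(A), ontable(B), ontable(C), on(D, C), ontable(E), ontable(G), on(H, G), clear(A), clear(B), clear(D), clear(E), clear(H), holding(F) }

target: towers=[A; B; C/D; E; G/H] holding=F
         pickup(A) → towers=[B/F; C/D; E; G/H] holding=A
         pickup(E) → towers=[A; B/F; C/D; G/H] holding=E
     unstack(H, G) → towers=[A; B/F; C/D; E; G] holding=H
     unstack(F, B) → towers=[A; B; C/D; E; G/H] holding=F  ← match
     unstack(D, C) → towers=[A; B/F; C; E; G/H] holding=D

unstack(F, B)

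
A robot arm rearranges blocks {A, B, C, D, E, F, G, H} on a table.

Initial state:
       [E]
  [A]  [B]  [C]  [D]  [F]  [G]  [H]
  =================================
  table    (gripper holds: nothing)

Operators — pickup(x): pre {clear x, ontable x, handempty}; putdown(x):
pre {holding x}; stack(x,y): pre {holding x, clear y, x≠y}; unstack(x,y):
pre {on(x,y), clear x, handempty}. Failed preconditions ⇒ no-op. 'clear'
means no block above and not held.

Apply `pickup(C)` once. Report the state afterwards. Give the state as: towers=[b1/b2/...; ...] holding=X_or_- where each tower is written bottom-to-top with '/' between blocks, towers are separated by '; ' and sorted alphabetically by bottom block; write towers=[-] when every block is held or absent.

before: towers=[A; B/E; C; D; F; G; H] holding=-
pre[pickup(C)]: clear(C) ok, ontable(C) ok, handempty ok
all met → apply pickup(C)
after:  towers=[A; B/E; D; F; G; H] holding=C

towers=[A; B/E; D; F; G; H] holding=C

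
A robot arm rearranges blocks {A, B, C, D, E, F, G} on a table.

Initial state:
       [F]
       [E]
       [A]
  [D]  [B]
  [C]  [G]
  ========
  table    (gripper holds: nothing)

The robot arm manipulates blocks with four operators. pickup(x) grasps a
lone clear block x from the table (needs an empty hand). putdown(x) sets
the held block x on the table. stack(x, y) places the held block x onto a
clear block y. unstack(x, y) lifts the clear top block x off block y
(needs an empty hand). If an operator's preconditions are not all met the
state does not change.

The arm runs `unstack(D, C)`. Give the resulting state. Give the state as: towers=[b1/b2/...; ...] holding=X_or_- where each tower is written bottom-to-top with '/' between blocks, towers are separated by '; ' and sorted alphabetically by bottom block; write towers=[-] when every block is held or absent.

before: towers=[C/D; G/B/A/E/F] holding=-
pre[unstack(D, C)]: on(D,C) ✓, clear(D) ✓, handempty ✓
all met → apply unstack(D, C)
after:  towers=[C; G/B/A/E/F] holding=D

towers=[C; G/B/A/E/F] holding=D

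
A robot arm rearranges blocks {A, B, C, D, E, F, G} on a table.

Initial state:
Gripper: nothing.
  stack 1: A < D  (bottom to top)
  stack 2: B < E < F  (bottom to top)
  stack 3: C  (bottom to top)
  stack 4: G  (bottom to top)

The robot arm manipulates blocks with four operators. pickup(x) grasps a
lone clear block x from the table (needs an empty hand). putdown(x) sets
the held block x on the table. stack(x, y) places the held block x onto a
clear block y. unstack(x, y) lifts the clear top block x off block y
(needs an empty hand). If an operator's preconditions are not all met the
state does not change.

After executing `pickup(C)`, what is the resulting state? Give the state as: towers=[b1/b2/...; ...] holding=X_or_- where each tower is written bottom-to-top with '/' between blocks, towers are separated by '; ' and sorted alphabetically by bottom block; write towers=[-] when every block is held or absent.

before: towers=[A/D; B/E/F; C; G] holding=-
pre[pickup(C)]: clear(C) yes, ontable(C) yes, handempty yes
all met → apply pickup(C)
after:  towers=[A/D; B/E/F; G] holding=C

towers=[A/D; B/E/F; G] holding=C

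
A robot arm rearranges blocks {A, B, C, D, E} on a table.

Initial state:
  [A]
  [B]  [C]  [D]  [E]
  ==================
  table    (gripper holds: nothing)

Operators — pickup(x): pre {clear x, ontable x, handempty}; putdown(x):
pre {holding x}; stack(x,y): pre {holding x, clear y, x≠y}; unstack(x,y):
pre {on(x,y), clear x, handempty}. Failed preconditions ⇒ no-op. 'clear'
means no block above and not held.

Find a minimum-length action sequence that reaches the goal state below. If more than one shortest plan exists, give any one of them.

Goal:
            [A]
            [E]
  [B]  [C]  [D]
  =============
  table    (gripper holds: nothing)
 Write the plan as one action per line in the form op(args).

pickup(E)
stack(E, D)
unstack(A, B)
stack(A, E)

step 1 (pickup(E)): towers=[B/A; C; D] holding=E
step 2 (stack(E, D)): towers=[B/A; C; D/E] holding=-
step 3 (unstack(A, B)): towers=[B; C; D/E] holding=A
step 4 (stack(A, E)): towers=[B; C; D/E/A] holding=-
goal check: towers=[B; C; D/E/A] holding=- — reached (length 4, optimal by BFS)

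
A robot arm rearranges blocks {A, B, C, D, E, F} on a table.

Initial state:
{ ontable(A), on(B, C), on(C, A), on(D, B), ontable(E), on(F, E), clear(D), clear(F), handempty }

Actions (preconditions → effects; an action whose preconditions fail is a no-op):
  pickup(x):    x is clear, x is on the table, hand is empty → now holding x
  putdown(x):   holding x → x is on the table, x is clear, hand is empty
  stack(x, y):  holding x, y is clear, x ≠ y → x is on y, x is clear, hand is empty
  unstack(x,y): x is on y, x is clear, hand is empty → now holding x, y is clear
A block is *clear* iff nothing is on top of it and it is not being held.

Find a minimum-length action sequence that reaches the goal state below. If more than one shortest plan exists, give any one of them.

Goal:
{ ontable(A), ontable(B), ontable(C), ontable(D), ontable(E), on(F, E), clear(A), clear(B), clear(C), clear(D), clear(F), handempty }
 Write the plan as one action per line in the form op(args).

unstack(D, B)
putdown(D)
unstack(B, C)
putdown(B)
unstack(C, A)
putdown(C)

step 1 (unstack(D, B)): towers=[A/C/B; E/F] holding=D
step 2 (putdown(D)): towers=[A/C/B; D; E/F] holding=-
step 3 (unstack(B, C)): towers=[A/C; D; E/F] holding=B
step 4 (putdown(B)): towers=[A/C; B; D; E/F] holding=-
step 5 (unstack(C, A)): towers=[A; B; D; E/F] holding=C
step 6 (putdown(C)): towers=[A; B; C; D; E/F] holding=-
goal check: towers=[A; B; C; D; E/F] holding=- — reached (length 6, optimal by BFS)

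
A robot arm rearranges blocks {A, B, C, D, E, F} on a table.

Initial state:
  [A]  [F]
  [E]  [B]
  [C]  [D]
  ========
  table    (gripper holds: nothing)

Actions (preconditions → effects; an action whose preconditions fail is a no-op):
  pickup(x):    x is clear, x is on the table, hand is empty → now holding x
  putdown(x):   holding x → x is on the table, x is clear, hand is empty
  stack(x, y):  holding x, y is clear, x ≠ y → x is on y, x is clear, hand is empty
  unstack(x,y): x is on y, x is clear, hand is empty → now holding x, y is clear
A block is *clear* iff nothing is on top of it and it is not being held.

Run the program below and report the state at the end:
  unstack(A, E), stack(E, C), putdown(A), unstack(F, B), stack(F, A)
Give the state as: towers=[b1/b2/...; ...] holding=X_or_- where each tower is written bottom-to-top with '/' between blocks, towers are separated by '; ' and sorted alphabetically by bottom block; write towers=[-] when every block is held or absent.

towers=[A/F; C/E; D/B] holding=-

step 1 (unstack(A, E)): towers=[C/E; D/B/F] holding=A
step 2 (stack(E, C)) [no-op]: towers=[C/E; D/B/F] holding=A
step 3 (putdown(A)): towers=[A; C/E; D/B/F] holding=-
step 4 (unstack(F, B)): towers=[A; C/E; D/B] holding=F
step 5 (stack(F, A)): towers=[A/F; C/E; D/B] holding=-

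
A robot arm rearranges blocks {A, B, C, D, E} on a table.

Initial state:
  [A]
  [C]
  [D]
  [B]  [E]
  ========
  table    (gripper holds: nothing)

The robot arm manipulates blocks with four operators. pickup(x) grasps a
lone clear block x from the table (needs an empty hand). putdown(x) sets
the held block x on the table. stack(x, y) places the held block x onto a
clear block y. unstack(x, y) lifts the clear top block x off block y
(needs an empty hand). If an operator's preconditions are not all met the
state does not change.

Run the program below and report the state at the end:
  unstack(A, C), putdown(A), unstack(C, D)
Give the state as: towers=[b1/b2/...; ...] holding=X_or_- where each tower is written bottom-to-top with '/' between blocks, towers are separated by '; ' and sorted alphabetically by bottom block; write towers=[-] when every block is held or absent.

towers=[A; B/D; E] holding=C

step 1 (unstack(A, C)): towers=[B/D/C; E] holding=A
step 2 (putdown(A)): towers=[A; B/D/C; E] holding=-
step 3 (unstack(C, D)): towers=[A; B/D; E] holding=C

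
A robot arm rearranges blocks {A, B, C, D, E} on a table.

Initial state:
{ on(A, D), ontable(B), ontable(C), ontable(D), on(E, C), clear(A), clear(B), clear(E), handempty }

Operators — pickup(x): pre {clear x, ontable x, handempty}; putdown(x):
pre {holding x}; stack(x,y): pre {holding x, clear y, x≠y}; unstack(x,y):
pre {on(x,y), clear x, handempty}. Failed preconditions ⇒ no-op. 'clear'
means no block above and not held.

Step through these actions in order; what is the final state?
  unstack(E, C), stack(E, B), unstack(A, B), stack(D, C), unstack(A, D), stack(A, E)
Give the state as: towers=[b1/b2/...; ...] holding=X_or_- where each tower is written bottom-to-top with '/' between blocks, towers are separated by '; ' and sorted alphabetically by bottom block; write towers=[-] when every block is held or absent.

step 1 (unstack(E, C)): towers=[B; C; D/A] holding=E
step 2 (stack(E, B)): towers=[B/E; C; D/A] holding=-
step 3 (unstack(A, B)) [no-op]: towers=[B/E; C; D/A] holding=-
step 4 (stack(D, C)) [no-op]: towers=[B/E; C; D/A] holding=-
step 5 (unstack(A, D)): towers=[B/E; C; D] holding=A
step 6 (stack(A, E)): towers=[B/E/A; C; D] holding=-

towers=[B/E/A; C; D] holding=-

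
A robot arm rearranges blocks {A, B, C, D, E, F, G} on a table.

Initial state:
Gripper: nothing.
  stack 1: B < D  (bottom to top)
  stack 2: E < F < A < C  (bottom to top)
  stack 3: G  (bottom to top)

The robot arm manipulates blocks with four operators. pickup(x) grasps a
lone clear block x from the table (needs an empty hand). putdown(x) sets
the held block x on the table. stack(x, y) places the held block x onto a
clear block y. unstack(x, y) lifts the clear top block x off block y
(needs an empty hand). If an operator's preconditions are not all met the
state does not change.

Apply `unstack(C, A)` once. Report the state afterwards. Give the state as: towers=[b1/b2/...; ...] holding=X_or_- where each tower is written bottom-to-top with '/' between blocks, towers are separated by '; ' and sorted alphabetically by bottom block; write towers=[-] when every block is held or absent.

towers=[B/D; E/F/A; G] holding=C

before: towers=[B/D; E/F/A/C; G] holding=-
pre[unstack(C, A)]: on(C,A) ok, clear(C) ok, handempty ok
all met → apply unstack(C, A)
after:  towers=[B/D; E/F/A; G] holding=C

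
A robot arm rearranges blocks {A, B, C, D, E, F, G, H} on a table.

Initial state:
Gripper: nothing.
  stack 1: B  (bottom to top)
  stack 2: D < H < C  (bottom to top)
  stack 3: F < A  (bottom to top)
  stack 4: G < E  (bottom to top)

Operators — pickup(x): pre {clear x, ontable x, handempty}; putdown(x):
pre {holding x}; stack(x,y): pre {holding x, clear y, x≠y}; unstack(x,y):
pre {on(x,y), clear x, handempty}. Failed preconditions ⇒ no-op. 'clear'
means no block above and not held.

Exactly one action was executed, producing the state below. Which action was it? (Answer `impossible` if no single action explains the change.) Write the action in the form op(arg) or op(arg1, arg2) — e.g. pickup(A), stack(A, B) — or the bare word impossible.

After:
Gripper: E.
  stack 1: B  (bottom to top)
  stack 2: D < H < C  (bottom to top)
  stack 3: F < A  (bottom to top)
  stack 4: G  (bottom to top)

unstack(E, G)

target: towers=[B; D/H/C; F/A; G] holding=E
     unstack(A, F) → towers=[B; D/H/C; F; G/E] holding=A
     unstack(E, G) → towers=[B; D/H/C; F/A; G] holding=E  ← match
         pickup(B) → towers=[D/H/C; F/A; G/E] holding=B
     unstack(C, H) → towers=[B; D/H; F/A; G/E] holding=C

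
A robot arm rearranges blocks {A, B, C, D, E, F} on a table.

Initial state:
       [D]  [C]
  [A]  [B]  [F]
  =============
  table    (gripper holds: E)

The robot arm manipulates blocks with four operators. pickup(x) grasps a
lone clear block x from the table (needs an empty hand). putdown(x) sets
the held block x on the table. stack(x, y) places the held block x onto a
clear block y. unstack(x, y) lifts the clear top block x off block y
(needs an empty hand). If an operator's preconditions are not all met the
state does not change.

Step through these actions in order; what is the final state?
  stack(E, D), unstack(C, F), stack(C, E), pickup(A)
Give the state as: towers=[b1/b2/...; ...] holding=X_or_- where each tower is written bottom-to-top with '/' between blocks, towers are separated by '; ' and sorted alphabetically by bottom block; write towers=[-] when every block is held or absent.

step 1 (stack(E, D)): towers=[A; B/D/E; F/C] holding=-
step 2 (unstack(C, F)): towers=[A; B/D/E; F] holding=C
step 3 (stack(C, E)): towers=[A; B/D/E/C; F] holding=-
step 4 (pickup(A)): towers=[B/D/E/C; F] holding=A

towers=[B/D/E/C; F] holding=A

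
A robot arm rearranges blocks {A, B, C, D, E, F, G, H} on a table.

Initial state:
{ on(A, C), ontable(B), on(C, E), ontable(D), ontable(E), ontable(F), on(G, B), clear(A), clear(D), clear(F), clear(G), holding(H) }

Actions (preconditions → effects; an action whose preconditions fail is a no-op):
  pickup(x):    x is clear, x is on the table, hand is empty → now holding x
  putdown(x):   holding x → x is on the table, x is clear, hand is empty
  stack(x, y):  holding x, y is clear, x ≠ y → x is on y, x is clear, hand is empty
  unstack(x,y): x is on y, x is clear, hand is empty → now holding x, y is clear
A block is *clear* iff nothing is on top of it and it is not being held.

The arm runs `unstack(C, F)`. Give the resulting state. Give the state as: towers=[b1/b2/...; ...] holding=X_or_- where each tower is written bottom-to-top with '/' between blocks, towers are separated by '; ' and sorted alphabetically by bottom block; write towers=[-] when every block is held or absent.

towers=[B/G; D; E/C/A; F] holding=H

before: towers=[B/G; D; E/C/A; F] holding=H
pre[unstack(C, F)]: on(C,F) ✗, clear(C) ✗, handempty ✗
on(C,F), clear(C), handempty unmet → unstack(C, F) is a no-op
after:  towers=[B/G; D; E/C/A; F] holding=H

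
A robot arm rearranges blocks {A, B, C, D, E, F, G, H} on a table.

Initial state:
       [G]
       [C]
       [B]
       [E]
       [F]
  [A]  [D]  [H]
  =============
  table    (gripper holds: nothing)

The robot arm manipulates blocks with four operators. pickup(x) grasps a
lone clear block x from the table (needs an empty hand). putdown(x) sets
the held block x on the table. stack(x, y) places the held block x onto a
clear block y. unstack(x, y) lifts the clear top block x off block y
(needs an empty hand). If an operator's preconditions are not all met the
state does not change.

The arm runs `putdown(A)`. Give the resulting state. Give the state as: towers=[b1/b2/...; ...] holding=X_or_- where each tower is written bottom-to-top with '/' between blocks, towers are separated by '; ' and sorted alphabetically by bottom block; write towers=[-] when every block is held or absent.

towers=[A; D/F/E/B/C/G; H] holding=-

before: towers=[A; D/F/E/B/C/G; H] holding=-
pre[putdown(A)]: holding(A) fail
holding(A) unmet → putdown(A) is a no-op
after:  towers=[A; D/F/E/B/C/G; H] holding=-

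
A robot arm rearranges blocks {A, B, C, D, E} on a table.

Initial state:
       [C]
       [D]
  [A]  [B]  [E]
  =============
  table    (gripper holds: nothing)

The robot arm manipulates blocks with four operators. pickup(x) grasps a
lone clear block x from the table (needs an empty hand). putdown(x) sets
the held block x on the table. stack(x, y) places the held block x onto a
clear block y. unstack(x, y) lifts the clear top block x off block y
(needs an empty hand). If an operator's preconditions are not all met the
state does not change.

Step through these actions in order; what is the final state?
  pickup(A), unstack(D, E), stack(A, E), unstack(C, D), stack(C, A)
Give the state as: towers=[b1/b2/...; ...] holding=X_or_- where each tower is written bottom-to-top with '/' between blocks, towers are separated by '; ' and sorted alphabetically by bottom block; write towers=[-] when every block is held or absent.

step 1 (pickup(A)): towers=[B/D/C; E] holding=A
step 2 (unstack(D, E)) [no-op]: towers=[B/D/C; E] holding=A
step 3 (stack(A, E)): towers=[B/D/C; E/A] holding=-
step 4 (unstack(C, D)): towers=[B/D; E/A] holding=C
step 5 (stack(C, A)): towers=[B/D; E/A/C] holding=-

towers=[B/D; E/A/C] holding=-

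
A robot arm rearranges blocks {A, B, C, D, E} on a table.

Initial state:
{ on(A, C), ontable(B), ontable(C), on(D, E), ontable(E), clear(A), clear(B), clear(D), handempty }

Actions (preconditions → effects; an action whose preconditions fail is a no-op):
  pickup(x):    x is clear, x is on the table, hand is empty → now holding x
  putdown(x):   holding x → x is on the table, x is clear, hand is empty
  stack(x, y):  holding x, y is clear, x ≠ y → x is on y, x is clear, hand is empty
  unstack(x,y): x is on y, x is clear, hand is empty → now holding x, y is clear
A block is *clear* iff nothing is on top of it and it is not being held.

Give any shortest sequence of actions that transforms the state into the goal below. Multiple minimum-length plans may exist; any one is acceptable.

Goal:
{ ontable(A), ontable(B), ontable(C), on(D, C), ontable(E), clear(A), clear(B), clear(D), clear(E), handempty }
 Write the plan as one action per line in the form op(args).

step 1 (unstack(A, C)): towers=[B; C; E/D] holding=A
step 2 (putdown(A)): towers=[A; B; C; E/D] holding=-
step 3 (unstack(D, E)): towers=[A; B; C; E] holding=D
step 4 (stack(D, C)): towers=[A; B; C/D; E] holding=-
goal check: towers=[A; B; C/D; E] holding=- — reached (length 4, optimal by BFS)

unstack(A, C)
putdown(A)
unstack(D, E)
stack(D, C)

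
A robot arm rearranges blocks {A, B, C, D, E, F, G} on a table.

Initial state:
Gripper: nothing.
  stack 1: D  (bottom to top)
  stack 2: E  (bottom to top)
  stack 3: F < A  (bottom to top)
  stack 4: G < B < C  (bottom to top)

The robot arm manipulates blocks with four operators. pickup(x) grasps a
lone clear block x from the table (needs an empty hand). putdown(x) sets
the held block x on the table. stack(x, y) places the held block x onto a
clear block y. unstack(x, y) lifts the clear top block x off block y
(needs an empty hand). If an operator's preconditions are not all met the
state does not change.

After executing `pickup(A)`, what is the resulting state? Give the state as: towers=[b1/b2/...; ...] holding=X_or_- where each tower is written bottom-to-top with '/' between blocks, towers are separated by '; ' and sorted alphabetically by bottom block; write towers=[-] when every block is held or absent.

towers=[D; E; F/A; G/B/C] holding=-

before: towers=[D; E; F/A; G/B/C] holding=-
pre[pickup(A)]: clear(A) yes, ontable(A) no, handempty yes
ontable(A) unmet → pickup(A) is a no-op
after:  towers=[D; E; F/A; G/B/C] holding=-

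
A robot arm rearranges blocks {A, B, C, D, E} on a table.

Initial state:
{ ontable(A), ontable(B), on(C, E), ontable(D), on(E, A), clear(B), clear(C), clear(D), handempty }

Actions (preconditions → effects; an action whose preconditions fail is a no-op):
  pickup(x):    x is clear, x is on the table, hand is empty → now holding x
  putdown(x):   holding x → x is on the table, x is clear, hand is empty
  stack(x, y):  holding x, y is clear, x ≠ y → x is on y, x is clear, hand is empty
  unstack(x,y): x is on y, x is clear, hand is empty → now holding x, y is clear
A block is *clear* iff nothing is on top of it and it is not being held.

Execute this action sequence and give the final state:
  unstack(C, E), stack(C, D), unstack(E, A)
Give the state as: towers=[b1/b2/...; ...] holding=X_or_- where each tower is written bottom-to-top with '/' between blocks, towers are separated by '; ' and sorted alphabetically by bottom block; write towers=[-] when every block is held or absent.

towers=[A; B; D/C] holding=E

step 1 (unstack(C, E)): towers=[A/E; B; D] holding=C
step 2 (stack(C, D)): towers=[A/E; B; D/C] holding=-
step 3 (unstack(E, A)): towers=[A; B; D/C] holding=E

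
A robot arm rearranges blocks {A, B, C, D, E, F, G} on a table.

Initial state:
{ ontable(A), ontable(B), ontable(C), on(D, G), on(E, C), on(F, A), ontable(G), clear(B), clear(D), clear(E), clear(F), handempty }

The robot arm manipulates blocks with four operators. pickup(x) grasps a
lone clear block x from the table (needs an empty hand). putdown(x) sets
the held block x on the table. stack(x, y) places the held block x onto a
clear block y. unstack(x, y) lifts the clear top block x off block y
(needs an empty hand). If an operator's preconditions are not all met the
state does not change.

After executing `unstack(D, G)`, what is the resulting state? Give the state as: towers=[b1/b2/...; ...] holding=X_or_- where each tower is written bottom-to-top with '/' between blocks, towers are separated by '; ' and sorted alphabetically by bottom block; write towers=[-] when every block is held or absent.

towers=[A/F; B; C/E; G] holding=D

before: towers=[A/F; B; C/E; G/D] holding=-
pre[unstack(D, G)]: on(D,G) yes, clear(D) yes, handempty yes
all met → apply unstack(D, G)
after:  towers=[A/F; B; C/E; G] holding=D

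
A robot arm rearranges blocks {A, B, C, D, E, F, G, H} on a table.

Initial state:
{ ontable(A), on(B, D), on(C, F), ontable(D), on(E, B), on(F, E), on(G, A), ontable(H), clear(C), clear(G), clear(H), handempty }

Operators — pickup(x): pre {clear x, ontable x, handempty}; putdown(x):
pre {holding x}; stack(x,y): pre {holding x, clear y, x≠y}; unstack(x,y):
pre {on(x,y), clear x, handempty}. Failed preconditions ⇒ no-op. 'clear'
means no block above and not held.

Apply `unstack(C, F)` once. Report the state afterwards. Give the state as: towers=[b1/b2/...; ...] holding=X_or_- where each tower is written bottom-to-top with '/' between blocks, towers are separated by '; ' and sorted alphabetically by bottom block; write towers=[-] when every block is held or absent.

before: towers=[A/G; D/B/E/F/C; H] holding=-
pre[unstack(C, F)]: on(C,F) ok, clear(C) ok, handempty ok
all met → apply unstack(C, F)
after:  towers=[A/G; D/B/E/F; H] holding=C

towers=[A/G; D/B/E/F; H] holding=C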